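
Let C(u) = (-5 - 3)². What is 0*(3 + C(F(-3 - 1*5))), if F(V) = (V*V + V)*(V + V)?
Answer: 0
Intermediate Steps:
F(V) = 2*V*(V + V²) (F(V) = (V² + V)*(2*V) = (V + V²)*(2*V) = 2*V*(V + V²))
C(u) = 64 (C(u) = (-8)² = 64)
0*(3 + C(F(-3 - 1*5))) = 0*(3 + 64) = 0*67 = 0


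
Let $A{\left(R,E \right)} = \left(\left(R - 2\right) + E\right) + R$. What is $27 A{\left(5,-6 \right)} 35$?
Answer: $1890$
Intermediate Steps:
$A{\left(R,E \right)} = -2 + E + 2 R$ ($A{\left(R,E \right)} = \left(\left(R - 2\right) + E\right) + R = \left(\left(-2 + R\right) + E\right) + R = \left(-2 + E + R\right) + R = -2 + E + 2 R$)
$27 A{\left(5,-6 \right)} 35 = 27 \left(-2 - 6 + 2 \cdot 5\right) 35 = 27 \left(-2 - 6 + 10\right) 35 = 27 \cdot 2 \cdot 35 = 54 \cdot 35 = 1890$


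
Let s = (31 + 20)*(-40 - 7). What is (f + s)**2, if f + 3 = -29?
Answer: 5900041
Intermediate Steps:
f = -32 (f = -3 - 29 = -32)
s = -2397 (s = 51*(-47) = -2397)
(f + s)**2 = (-32 - 2397)**2 = (-2429)**2 = 5900041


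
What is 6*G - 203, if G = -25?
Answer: -353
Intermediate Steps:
6*G - 203 = 6*(-25) - 203 = -150 - 203 = -353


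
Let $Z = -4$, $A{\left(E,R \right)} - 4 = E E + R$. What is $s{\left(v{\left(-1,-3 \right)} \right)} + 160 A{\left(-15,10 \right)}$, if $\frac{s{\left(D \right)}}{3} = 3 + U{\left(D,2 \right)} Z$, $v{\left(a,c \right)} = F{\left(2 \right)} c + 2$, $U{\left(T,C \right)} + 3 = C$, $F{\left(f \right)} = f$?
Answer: $38261$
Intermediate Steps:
$A{\left(E,R \right)} = 4 + R + E^{2}$ ($A{\left(E,R \right)} = 4 + \left(E E + R\right) = 4 + \left(E^{2} + R\right) = 4 + \left(R + E^{2}\right) = 4 + R + E^{2}$)
$U{\left(T,C \right)} = -3 + C$
$v{\left(a,c \right)} = 2 + 2 c$ ($v{\left(a,c \right)} = 2 c + 2 = 2 + 2 c$)
$s{\left(D \right)} = 21$ ($s{\left(D \right)} = 3 \left(3 + \left(-3 + 2\right) \left(-4\right)\right) = 3 \left(3 - -4\right) = 3 \left(3 + 4\right) = 3 \cdot 7 = 21$)
$s{\left(v{\left(-1,-3 \right)} \right)} + 160 A{\left(-15,10 \right)} = 21 + 160 \left(4 + 10 + \left(-15\right)^{2}\right) = 21 + 160 \left(4 + 10 + 225\right) = 21 + 160 \cdot 239 = 21 + 38240 = 38261$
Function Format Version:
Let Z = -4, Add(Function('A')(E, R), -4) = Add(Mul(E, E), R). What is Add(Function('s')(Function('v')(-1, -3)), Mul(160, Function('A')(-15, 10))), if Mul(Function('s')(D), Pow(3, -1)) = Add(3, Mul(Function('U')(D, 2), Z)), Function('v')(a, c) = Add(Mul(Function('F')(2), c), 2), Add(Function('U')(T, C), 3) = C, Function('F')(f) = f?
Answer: 38261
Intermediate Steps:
Function('A')(E, R) = Add(4, R, Pow(E, 2)) (Function('A')(E, R) = Add(4, Add(Mul(E, E), R)) = Add(4, Add(Pow(E, 2), R)) = Add(4, Add(R, Pow(E, 2))) = Add(4, R, Pow(E, 2)))
Function('U')(T, C) = Add(-3, C)
Function('v')(a, c) = Add(2, Mul(2, c)) (Function('v')(a, c) = Add(Mul(2, c), 2) = Add(2, Mul(2, c)))
Function('s')(D) = 21 (Function('s')(D) = Mul(3, Add(3, Mul(Add(-3, 2), -4))) = Mul(3, Add(3, Mul(-1, -4))) = Mul(3, Add(3, 4)) = Mul(3, 7) = 21)
Add(Function('s')(Function('v')(-1, -3)), Mul(160, Function('A')(-15, 10))) = Add(21, Mul(160, Add(4, 10, Pow(-15, 2)))) = Add(21, Mul(160, Add(4, 10, 225))) = Add(21, Mul(160, 239)) = Add(21, 38240) = 38261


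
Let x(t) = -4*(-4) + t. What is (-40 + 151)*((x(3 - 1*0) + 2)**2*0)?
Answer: 0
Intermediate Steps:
x(t) = 16 + t
(-40 + 151)*((x(3 - 1*0) + 2)**2*0) = (-40 + 151)*(((16 + (3 - 1*0)) + 2)**2*0) = 111*(((16 + (3 + 0)) + 2)**2*0) = 111*(((16 + 3) + 2)**2*0) = 111*((19 + 2)**2*0) = 111*(21**2*0) = 111*(441*0) = 111*0 = 0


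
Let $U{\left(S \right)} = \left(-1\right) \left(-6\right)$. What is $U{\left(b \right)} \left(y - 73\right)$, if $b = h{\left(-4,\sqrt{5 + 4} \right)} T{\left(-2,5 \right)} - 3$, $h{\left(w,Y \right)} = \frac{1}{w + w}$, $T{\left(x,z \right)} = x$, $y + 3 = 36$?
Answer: $-240$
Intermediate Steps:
$y = 33$ ($y = -3 + 36 = 33$)
$h{\left(w,Y \right)} = \frac{1}{2 w}$
$b = - \frac{11}{4}$ ($b = \frac{1}{2 \left(-4\right)} \left(-2\right) - 3 = \frac{1}{2} \left(- \frac{1}{4}\right) \left(-2\right) - 3 = \left(- \frac{1}{8}\right) \left(-2\right) - 3 = \frac{1}{4} - 3 = - \frac{11}{4} \approx -2.75$)
$U{\left(S \right)} = 6$
$U{\left(b \right)} \left(y - 73\right) = 6 \left(33 - 73\right) = 6 \left(-40\right) = -240$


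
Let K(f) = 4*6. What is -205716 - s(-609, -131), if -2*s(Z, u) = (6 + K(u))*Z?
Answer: -214851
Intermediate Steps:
K(f) = 24
s(Z, u) = -15*Z (s(Z, u) = -(6 + 24)*Z/2 = -15*Z)
-205716 - s(-609, -131) = -205716 - (-15)*(-609) = -205716 - 1*9135 = -205716 - 9135 = -214851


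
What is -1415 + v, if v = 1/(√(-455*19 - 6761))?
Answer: -1415 - I*√15406/15406 ≈ -1415.0 - 0.0080567*I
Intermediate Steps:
v = -I*√15406/15406 (v = 1/(√(-8645 - 6761)) = 1/(√(-15406)) = 1/(I*√15406) = -I*√15406/15406 ≈ -0.0080567*I)
-1415 + v = -1415 - I*√15406/15406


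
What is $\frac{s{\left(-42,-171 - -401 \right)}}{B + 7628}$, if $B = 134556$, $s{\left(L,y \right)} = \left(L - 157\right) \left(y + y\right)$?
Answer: $- \frac{22885}{35546} \approx -0.64381$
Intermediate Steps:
$s{\left(L,y \right)} = 2 y \left(-157 + L\right)$ ($s{\left(L,y \right)} = \left(-157 + L\right) 2 y = 2 y \left(-157 + L\right)$)
$\frac{s{\left(-42,-171 - -401 \right)}}{B + 7628} = \frac{2 \left(-171 - -401\right) \left(-157 - 42\right)}{134556 + 7628} = \frac{2 \left(-171 + 401\right) \left(-199\right)}{142184} = 2 \cdot 230 \left(-199\right) \frac{1}{142184} = \left(-91540\right) \frac{1}{142184} = - \frac{22885}{35546}$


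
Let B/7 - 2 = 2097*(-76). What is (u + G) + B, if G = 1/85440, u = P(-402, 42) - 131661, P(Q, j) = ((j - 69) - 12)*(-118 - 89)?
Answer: -105875368319/85440 ≈ -1.2392e+6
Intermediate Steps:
P(Q, j) = 16767 - 207*j (P(Q, j) = ((-69 + j) - 12)*(-207) = (-81 + j)*(-207) = 16767 - 207*j)
u = -123588 (u = (16767 - 207*42) - 131661 = (16767 - 8694) - 131661 = 8073 - 131661 = -123588)
B = -1115590 (B = 14 + 7*(2097*(-76)) = 14 + 7*(-159372) = 14 - 1115604 = -1115590)
G = 1/85440 ≈ 1.1704e-5
(u + G) + B = (-123588 + 1/85440) - 1115590 = -10559358719/85440 - 1115590 = -105875368319/85440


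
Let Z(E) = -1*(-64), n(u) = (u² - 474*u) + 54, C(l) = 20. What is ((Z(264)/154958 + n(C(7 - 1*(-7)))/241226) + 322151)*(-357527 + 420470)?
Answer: 189489434164562862738/9344974627 ≈ 2.0277e+10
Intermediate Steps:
n(u) = 54 + u² - 474*u
Z(E) = 64
((Z(264)/154958 + n(C(7 - 1*(-7)))/241226) + 322151)*(-357527 + 420470) = ((64/154958 + (54 + 20² - 474*20)/241226) + 322151)*(-357527 + 420470) = ((64*(1/154958) + (54 + 400 - 9480)*(1/241226)) + 322151)*62943 = ((32/77479 - 9026*1/241226) + 322151)*62943 = ((32/77479 - 4513/120613) + 322151)*62943 = (-345803111/9344974627 + 322151)*62943 = (3010492575259566/9344974627)*62943 = 189489434164562862738/9344974627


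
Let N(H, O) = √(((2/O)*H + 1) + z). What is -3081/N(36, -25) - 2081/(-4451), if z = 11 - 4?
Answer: 2081/4451 - 15405*√2/16 ≈ -1361.2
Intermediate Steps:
z = 7
N(H, O) = √(8 + 2*H/O) (N(H, O) = √(((2/O)*H + 1) + 7) = √((2*H/O + 1) + 7) = √((1 + 2*H/O) + 7) = √(8 + 2*H/O))
-3081/N(36, -25) - 2081/(-4451) = -3081/√(8 + 2*36/(-25)) - 2081/(-4451) = -3081/√(8 + 2*36*(-1/25)) - 2081*(-1/4451) = -3081/√(8 - 72/25) + 2081/4451 = -3081*5*√2/16 + 2081/4451 = -15405*√2/16 + 2081/4451 = 2081/4451 - 15405*√2/16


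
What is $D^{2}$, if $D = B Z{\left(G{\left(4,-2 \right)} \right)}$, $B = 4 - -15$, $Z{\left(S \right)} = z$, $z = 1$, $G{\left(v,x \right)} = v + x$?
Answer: $361$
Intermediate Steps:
$Z{\left(S \right)} = 1$
$B = 19$ ($B = 4 + 15 = 19$)
$D = 19$ ($D = 19 \cdot 1 = 19$)
$D^{2} = 19^{2} = 361$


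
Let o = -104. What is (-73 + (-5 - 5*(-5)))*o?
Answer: 5512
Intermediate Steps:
(-73 + (-5 - 5*(-5)))*o = (-73 + (-5 - 5*(-5)))*(-104) = (-73 + (-5 + 25))*(-104) = (-73 + 20)*(-104) = -53*(-104) = 5512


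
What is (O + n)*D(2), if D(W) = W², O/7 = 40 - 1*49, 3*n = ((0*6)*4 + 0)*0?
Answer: -252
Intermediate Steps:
n = 0 (n = (((0*6)*4 + 0)*0)/3 = ((0*4 + 0)*0)/3 = ((0 + 0)*0)/3 = (0*0)/3 = (⅓)*0 = 0)
O = -63 (O = 7*(40 - 1*49) = 7*(40 - 49) = 7*(-9) = -63)
(O + n)*D(2) = (-63 + 0)*2² = -63*4 = -252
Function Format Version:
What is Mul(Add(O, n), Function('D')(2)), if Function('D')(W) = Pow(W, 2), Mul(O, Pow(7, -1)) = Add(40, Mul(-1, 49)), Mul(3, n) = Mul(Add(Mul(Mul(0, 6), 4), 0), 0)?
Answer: -252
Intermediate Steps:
n = 0 (n = Mul(Rational(1, 3), Mul(Add(Mul(Mul(0, 6), 4), 0), 0)) = Mul(Rational(1, 3), Mul(Add(Mul(0, 4), 0), 0)) = Mul(Rational(1, 3), Mul(Add(0, 0), 0)) = Mul(Rational(1, 3), Mul(0, 0)) = Mul(Rational(1, 3), 0) = 0)
O = -63 (O = Mul(7, Add(40, Mul(-1, 49))) = Mul(7, Add(40, -49)) = Mul(7, -9) = -63)
Mul(Add(O, n), Function('D')(2)) = Mul(Add(-63, 0), Pow(2, 2)) = Mul(-63, 4) = -252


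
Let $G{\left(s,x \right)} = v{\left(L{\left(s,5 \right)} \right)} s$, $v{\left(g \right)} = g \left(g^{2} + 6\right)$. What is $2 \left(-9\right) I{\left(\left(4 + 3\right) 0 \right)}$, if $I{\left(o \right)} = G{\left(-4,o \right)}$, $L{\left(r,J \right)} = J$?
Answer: $11160$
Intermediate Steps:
$v{\left(g \right)} = g \left(6 + g^{2}\right)$
$G{\left(s,x \right)} = 155 s$ ($G{\left(s,x \right)} = 5 \left(6 + 5^{2}\right) s = 5 \left(6 + 25\right) s = 5 \cdot 31 s = 155 s$)
$I{\left(o \right)} = -620$ ($I{\left(o \right)} = 155 \left(-4\right) = -620$)
$2 \left(-9\right) I{\left(\left(4 + 3\right) 0 \right)} = 2 \left(-9\right) \left(-620\right) = \left(-18\right) \left(-620\right) = 11160$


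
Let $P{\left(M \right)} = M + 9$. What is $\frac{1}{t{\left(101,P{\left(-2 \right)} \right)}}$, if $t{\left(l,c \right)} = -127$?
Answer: $- \frac{1}{127} \approx -0.007874$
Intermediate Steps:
$P{\left(M \right)} = 9 + M$
$\frac{1}{t{\left(101,P{\left(-2 \right)} \right)}} = \frac{1}{-127} = - \frac{1}{127}$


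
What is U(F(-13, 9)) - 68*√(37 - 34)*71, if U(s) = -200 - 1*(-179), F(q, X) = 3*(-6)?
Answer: -21 - 4828*√3 ≈ -8383.3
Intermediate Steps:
F(q, X) = -18
U(s) = -21 (U(s) = -200 + 179 = -21)
U(F(-13, 9)) - 68*√(37 - 34)*71 = -21 - 68*√(37 - 34)*71 = -21 - 68*√3*71 = -21 - 4828*√3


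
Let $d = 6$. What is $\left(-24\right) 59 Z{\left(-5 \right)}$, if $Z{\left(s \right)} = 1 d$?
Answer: $-8496$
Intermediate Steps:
$Z{\left(s \right)} = 6$ ($Z{\left(s \right)} = 1 \cdot 6 = 6$)
$\left(-24\right) 59 Z{\left(-5 \right)} = \left(-24\right) 59 \cdot 6 = \left(-1416\right) 6 = -8496$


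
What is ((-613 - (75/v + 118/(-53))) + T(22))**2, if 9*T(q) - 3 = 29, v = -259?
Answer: 5622264632624644/15262872849 ≈ 3.6836e+5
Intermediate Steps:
T(q) = 32/9 (T(q) = 1/3 + (1/9)*29 = 1/3 + 29/9 = 32/9)
((-613 - (75/v + 118/(-53))) + T(22))**2 = ((-613 - (75/(-259) + 118/(-53))) + 32/9)**2 = ((-613 - (75*(-1/259) + 118*(-1/53))) + 32/9)**2 = ((-613 - (-75/259 - 118/53)) + 32/9)**2 = ((-613 - 1*(-34537/13727)) + 32/9)**2 = ((-613 + 34537/13727) + 32/9)**2 = (-8380114/13727 + 32/9)**2 = (-74981762/123543)**2 = 5622264632624644/15262872849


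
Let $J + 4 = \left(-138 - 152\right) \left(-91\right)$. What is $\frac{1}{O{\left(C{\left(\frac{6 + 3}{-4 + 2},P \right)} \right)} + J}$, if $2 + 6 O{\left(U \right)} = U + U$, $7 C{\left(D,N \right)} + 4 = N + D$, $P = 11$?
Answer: $\frac{14}{369401} \approx 3.7899 \cdot 10^{-5}$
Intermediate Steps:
$J = 26386$ ($J = -4 + \left(-138 - 152\right) \left(-91\right) = -4 - -26390 = -4 + 26390 = 26386$)
$C{\left(D,N \right)} = - \frac{4}{7} + \frac{D}{7} + \frac{N}{7}$ ($C{\left(D,N \right)} = - \frac{4}{7} + \frac{N + D}{7} = - \frac{4}{7} + \frac{D + N}{7} = - \frac{4}{7} + \left(\frac{D}{7} + \frac{N}{7}\right) = - \frac{4}{7} + \frac{D}{7} + \frac{N}{7}$)
$O{\left(U \right)} = - \frac{1}{3} + \frac{U}{3}$ ($O{\left(U \right)} = - \frac{1}{3} + \frac{U + U}{6} = - \frac{1}{3} + \frac{2 U}{6} = - \frac{1}{3} + \frac{U}{3}$)
$\frac{1}{O{\left(C{\left(\frac{6 + 3}{-4 + 2},P \right)} \right)} + J} = \frac{1}{\left(- \frac{1}{3} + \frac{- \frac{4}{7} + \frac{\left(6 + 3\right) \frac{1}{-4 + 2}}{7} + \frac{1}{7} \cdot 11}{3}\right) + 26386} = \frac{1}{\left(- \frac{1}{3} + \frac{- \frac{4}{7} + \frac{9 \frac{1}{-2}}{7} + \frac{11}{7}}{3}\right) + 26386} = \frac{1}{\left(- \frac{1}{3} + \frac{- \frac{4}{7} + \frac{9 \left(- \frac{1}{2}\right)}{7} + \frac{11}{7}}{3}\right) + 26386} = \frac{1}{\left(- \frac{1}{3} + \frac{- \frac{4}{7} + \frac{1}{7} \left(- \frac{9}{2}\right) + \frac{11}{7}}{3}\right) + 26386} = \frac{1}{\left(- \frac{1}{3} + \frac{- \frac{4}{7} - \frac{9}{14} + \frac{11}{7}}{3}\right) + 26386} = \frac{1}{\left(- \frac{1}{3} + \frac{1}{3} \cdot \frac{5}{14}\right) + 26386} = \frac{1}{\left(- \frac{1}{3} + \frac{5}{42}\right) + 26386} = \frac{1}{- \frac{3}{14} + 26386} = \frac{1}{\frac{369401}{14}} = \frac{14}{369401}$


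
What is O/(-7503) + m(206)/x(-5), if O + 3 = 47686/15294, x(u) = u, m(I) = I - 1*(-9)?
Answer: -60174265/1399401 ≈ -43.000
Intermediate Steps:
m(I) = 9 + I (m(I) = I + 9 = 9 + I)
O = 902/7647 (O = -3 + 47686/15294 = -3 + 47686*(1/15294) = -3 + 23843/7647 = 902/7647 ≈ 0.11795)
O/(-7503) + m(206)/x(-5) = (902/7647)/(-7503) + (9 + 206)/(-5) = (902/7647)*(-1/7503) + 215*(-⅕) = -22/1399401 - 43 = -60174265/1399401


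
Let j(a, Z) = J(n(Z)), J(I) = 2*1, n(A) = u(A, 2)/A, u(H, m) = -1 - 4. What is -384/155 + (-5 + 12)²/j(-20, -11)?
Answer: 6827/310 ≈ 22.023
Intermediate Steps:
u(H, m) = -5
n(A) = -5/A
J(I) = 2
j(a, Z) = 2
-384/155 + (-5 + 12)²/j(-20, -11) = -384/155 + (-5 + 12)²/2 = -384*1/155 + 7²*(½) = -384/155 + 49*(½) = -384/155 + 49/2 = 6827/310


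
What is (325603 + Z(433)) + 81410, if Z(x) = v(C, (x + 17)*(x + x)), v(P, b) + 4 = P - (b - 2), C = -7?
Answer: 17304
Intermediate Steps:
v(P, b) = -2 + P - b (v(P, b) = -4 + (P - (b - 2)) = -4 + (P - (-2 + b)) = -4 + (P + (2 - b)) = -4 + (2 + P - b) = -2 + P - b)
Z(x) = -9 - 2*x*(17 + x) (Z(x) = -2 - 7 - (x + 17)*(x + x) = -2 - 7 - (17 + x)*2*x = -2 - 7 - 2*x*(17 + x) = -9 - 2*x*(17 + x))
(325603 + Z(433)) + 81410 = (325603 + (-9 - 2*433*(17 + 433))) + 81410 = (325603 + (-9 - 2*433*450)) + 81410 = (325603 + (-9 - 389700)) + 81410 = (325603 - 389709) + 81410 = -64106 + 81410 = 17304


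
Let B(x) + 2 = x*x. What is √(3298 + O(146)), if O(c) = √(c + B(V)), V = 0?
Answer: √3310 ≈ 57.533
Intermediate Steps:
B(x) = -2 + x² (B(x) = -2 + x*x = -2 + x²)
O(c) = √(-2 + c) (O(c) = √(c + (-2 + 0²)) = √(c + (-2 + 0)) = √(c - 2) = √(-2 + c))
√(3298 + O(146)) = √(3298 + √(-2 + 146)) = √(3298 + √144) = √(3298 + 12) = √3310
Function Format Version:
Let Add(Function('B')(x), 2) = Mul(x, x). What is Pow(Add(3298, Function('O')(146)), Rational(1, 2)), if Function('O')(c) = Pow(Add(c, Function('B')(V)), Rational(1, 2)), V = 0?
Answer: Pow(3310, Rational(1, 2)) ≈ 57.533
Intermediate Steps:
Function('B')(x) = Add(-2, Pow(x, 2)) (Function('B')(x) = Add(-2, Mul(x, x)) = Add(-2, Pow(x, 2)))
Function('O')(c) = Pow(Add(-2, c), Rational(1, 2)) (Function('O')(c) = Pow(Add(c, Add(-2, Pow(0, 2))), Rational(1, 2)) = Pow(Add(c, Add(-2, 0)), Rational(1, 2)) = Pow(Add(c, -2), Rational(1, 2)) = Pow(Add(-2, c), Rational(1, 2)))
Pow(Add(3298, Function('O')(146)), Rational(1, 2)) = Pow(Add(3298, Pow(Add(-2, 146), Rational(1, 2))), Rational(1, 2)) = Pow(Add(3298, Pow(144, Rational(1, 2))), Rational(1, 2)) = Pow(Add(3298, 12), Rational(1, 2)) = Pow(3310, Rational(1, 2))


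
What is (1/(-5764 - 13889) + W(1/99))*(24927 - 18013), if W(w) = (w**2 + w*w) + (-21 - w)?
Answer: -9326792995690/64206351 ≈ -1.4526e+5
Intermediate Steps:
W(w) = -21 - w + 2*w**2 (W(w) = (w**2 + w**2) + (-21 - w) = 2*w**2 + (-21 - w) = -21 - w + 2*w**2)
(1/(-5764 - 13889) + W(1/99))*(24927 - 18013) = (1/(-5764 - 13889) + (-21 - 1/99 + 2*(1/99)**2))*(24927 - 18013) = (1/(-19653) + (-21 - 1*1/99 + 2*(1/99)**2))*6914 = (-1/19653 + (-21 - 1/99 + 2*(1/9801)))*6914 = (-1/19653 + (-21 - 1/99 + 2/9801))*6914 = (-1/19653 - 205918/9801)*6914 = -1348972085/64206351*6914 = -9326792995690/64206351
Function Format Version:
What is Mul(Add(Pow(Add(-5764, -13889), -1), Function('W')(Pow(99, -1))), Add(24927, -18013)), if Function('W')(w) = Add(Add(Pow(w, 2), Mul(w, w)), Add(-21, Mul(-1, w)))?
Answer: Rational(-9326792995690, 64206351) ≈ -1.4526e+5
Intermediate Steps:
Function('W')(w) = Add(-21, Mul(-1, w), Mul(2, Pow(w, 2))) (Function('W')(w) = Add(Add(Pow(w, 2), Pow(w, 2)), Add(-21, Mul(-1, w))) = Add(Mul(2, Pow(w, 2)), Add(-21, Mul(-1, w))) = Add(-21, Mul(-1, w), Mul(2, Pow(w, 2))))
Mul(Add(Pow(Add(-5764, -13889), -1), Function('W')(Pow(99, -1))), Add(24927, -18013)) = Mul(Add(Pow(Add(-5764, -13889), -1), Add(-21, Mul(-1, Pow(99, -1)), Mul(2, Pow(Pow(99, -1), 2)))), Add(24927, -18013)) = Mul(Add(Pow(-19653, -1), Add(-21, Mul(-1, Rational(1, 99)), Mul(2, Pow(Rational(1, 99), 2)))), 6914) = Mul(Add(Rational(-1, 19653), Add(-21, Rational(-1, 99), Mul(2, Rational(1, 9801)))), 6914) = Mul(Add(Rational(-1, 19653), Add(-21, Rational(-1, 99), Rational(2, 9801))), 6914) = Mul(Add(Rational(-1, 19653), Rational(-205918, 9801)), 6914) = Mul(Rational(-1348972085, 64206351), 6914) = Rational(-9326792995690, 64206351)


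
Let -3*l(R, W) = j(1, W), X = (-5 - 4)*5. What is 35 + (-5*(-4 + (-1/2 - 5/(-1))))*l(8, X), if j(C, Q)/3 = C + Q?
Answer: -75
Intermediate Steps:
j(C, Q) = 3*C + 3*Q (j(C, Q) = 3*(C + Q) = 3*C + 3*Q)
X = -45 (X = -9*5 = -45)
l(R, W) = -1 - W (l(R, W) = -(3*1 + 3*W)/3 = -(3 + 3*W)/3 = -1 - W)
35 + (-5*(-4 + (-1/2 - 5/(-1))))*l(8, X) = 35 + (-5*(-4 + (-1/2 - 5/(-1))))*(-1 - 1*(-45)) = 35 + (-5*(-4 + (-1*½ - 5*(-1))))*(-1 + 45) = 35 - 5*(-4 + (-½ + 5))*44 = 35 - 5*(-4 + 9/2)*44 = 35 - 5*½*44 = 35 - 5/2*44 = 35 - 110 = -75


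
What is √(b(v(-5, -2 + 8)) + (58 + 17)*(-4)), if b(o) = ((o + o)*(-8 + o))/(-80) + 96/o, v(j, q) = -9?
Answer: I*√1132170/60 ≈ 17.734*I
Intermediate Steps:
b(o) = 96/o - o*(-8 + o)/40 (b(o) = ((2*o)*(-8 + o))*(-1/80) + 96/o = (2*o*(-8 + o))*(-1/80) + 96/o = -o*(-8 + o)/40 + 96/o = 96/o - o*(-8 + o)/40)
√(b(v(-5, -2 + 8)) + (58 + 17)*(-4)) = √((1/40)*(3840 + (-9)²*(8 - 1*(-9)))/(-9) + (58 + 17)*(-4)) = √((1/40)*(-⅑)*(3840 + 81*(8 + 9)) + 75*(-4)) = √((1/40)*(-⅑)*(3840 + 81*17) - 300) = √((1/40)*(-⅑)*(3840 + 1377) - 300) = √((1/40)*(-⅑)*5217 - 300) = √(-1739/120 - 300) = √(-37739/120) = I*√1132170/60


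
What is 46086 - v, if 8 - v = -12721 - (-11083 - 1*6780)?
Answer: 51220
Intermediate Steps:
v = -5134 (v = 8 - (-12721 - (-11083 - 1*6780)) = 8 - (-12721 - (-11083 - 6780)) = 8 - (-12721 - 1*(-17863)) = 8 - (-12721 + 17863) = 8 - 1*5142 = 8 - 5142 = -5134)
46086 - v = 46086 - 1*(-5134) = 46086 + 5134 = 51220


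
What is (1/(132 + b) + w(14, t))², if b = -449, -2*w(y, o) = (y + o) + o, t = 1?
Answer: 6436369/100489 ≈ 64.051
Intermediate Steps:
w(y, o) = -o - y/2 (w(y, o) = -((y + o) + o)/2 = -((o + y) + o)/2 = -(y + 2*o)/2 = -o - y/2)
(1/(132 + b) + w(14, t))² = (1/(132 - 449) + (-1*1 - ½*14))² = (1/(-317) + (-1 - 7))² = (-1/317 - 8)² = (-2537/317)² = 6436369/100489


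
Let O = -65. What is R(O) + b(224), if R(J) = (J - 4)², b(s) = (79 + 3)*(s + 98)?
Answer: 31165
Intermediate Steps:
b(s) = 8036 + 82*s (b(s) = 82*(98 + s) = 8036 + 82*s)
R(J) = (-4 + J)²
R(O) + b(224) = (-4 - 65)² + (8036 + 82*224) = (-69)² + (8036 + 18368) = 4761 + 26404 = 31165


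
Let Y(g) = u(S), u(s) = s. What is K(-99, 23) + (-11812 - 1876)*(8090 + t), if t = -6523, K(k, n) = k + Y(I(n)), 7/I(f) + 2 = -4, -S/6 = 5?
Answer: -21449225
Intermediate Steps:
S = -30 (S = -6*5 = -30)
I(f) = -7/6 (I(f) = 7/(-2 - 4) = 7/(-6) = 7*(-⅙) = -7/6)
Y(g) = -30
K(k, n) = -30 + k (K(k, n) = k - 30 = -30 + k)
K(-99, 23) + (-11812 - 1876)*(8090 + t) = (-30 - 99) + (-11812 - 1876)*(8090 - 6523) = -129 - 13688*1567 = -129 - 21449096 = -21449225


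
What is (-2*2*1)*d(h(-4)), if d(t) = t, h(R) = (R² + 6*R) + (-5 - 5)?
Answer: 72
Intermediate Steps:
h(R) = -10 + R² + 6*R (h(R) = (R² + 6*R) - 10 = -10 + R² + 6*R)
(-2*2*1)*d(h(-4)) = (-2*2*1)*(-10 + (-4)² + 6*(-4)) = (-4*1)*(-10 + 16 - 24) = -4*(-18) = 72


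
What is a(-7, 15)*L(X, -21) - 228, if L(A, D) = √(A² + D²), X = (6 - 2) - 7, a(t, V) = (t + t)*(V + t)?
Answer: -228 - 1680*√2 ≈ -2603.9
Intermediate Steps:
a(t, V) = 2*t*(V + t) (a(t, V) = (2*t)*(V + t) = 2*t*(V + t))
X = -3 (X = 4 - 7 = -3)
a(-7, 15)*L(X, -21) - 228 = (2*(-7)*(15 - 7))*√((-3)² + (-21)²) - 228 = (2*(-7)*8)*√(9 + 441) - 228 = -1680*√2 - 228 = -228 - 1680*√2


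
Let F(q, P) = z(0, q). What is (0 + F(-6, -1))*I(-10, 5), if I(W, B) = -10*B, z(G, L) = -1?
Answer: 50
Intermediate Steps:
F(q, P) = -1
(0 + F(-6, -1))*I(-10, 5) = (0 - 1)*(-10*5) = -1*(-50) = 50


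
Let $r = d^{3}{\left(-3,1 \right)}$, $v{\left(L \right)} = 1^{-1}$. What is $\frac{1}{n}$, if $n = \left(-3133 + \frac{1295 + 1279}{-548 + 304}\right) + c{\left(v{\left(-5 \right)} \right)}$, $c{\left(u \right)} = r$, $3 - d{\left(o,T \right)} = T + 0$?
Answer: $- \frac{122}{382537} \approx -0.00031892$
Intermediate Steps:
$v{\left(L \right)} = 1$
$d{\left(o,T \right)} = 3 - T$ ($d{\left(o,T \right)} = 3 - \left(T + 0\right) = 3 - T$)
$r = 8$ ($r = \left(3 - 1\right)^{3} = 2^{3} = 8$)
$c{\left(u \right)} = 8$
$n = - \frac{382537}{122}$ ($n = \left(-3133 + \frac{1295 + 1279}{-548 + 304}\right) + 8 = \left(-3133 + \frac{2574}{-244}\right) + 8 = \left(-3133 + 2574 \left(- \frac{1}{244}\right)\right) + 8 = \left(-3133 - \frac{1287}{122}\right) + 8 = - \frac{383513}{122} + 8 = - \frac{382537}{122} \approx -3135.6$)
$\frac{1}{n} = \frac{1}{- \frac{382537}{122}} = - \frac{122}{382537}$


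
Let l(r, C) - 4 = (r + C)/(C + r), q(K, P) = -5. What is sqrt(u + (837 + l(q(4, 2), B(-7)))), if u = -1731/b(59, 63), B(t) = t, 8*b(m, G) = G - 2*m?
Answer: sqrt(3308690)/55 ≈ 33.072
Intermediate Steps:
b(m, G) = -m/4 + G/8 (b(m, G) = (G - 2*m)/8 = -m/4 + G/8)
l(r, C) = 5 (l(r, C) = 4 + (r + C)/(C + r) = 4 + (C + r)/(C + r) = 4 + 1 = 5)
u = 13848/55 (u = -1731/(-1/4*59 + (1/8)*63) = -1731/(-59/4 + 63/8) = -1731/(-55/8) = -1731*(-8/55) = 13848/55 ≈ 251.78)
sqrt(u + (837 + l(q(4, 2), B(-7)))) = sqrt(13848/55 + (837 + 5)) = sqrt(13848/55 + 842) = sqrt(60158/55) = sqrt(3308690)/55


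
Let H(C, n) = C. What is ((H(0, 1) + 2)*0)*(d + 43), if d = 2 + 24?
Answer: 0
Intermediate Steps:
d = 26
((H(0, 1) + 2)*0)*(d + 43) = ((0 + 2)*0)*(26 + 43) = (2*0)*69 = 0*69 = 0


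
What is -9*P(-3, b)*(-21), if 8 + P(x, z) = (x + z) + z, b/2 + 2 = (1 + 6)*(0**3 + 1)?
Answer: 1701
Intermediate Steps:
b = 10 (b = -4 + 2*((1 + 6)*(0**3 + 1)) = -4 + 2*(7*(0 + 1)) = -4 + 2*(7*1) = -4 + 2*7 = -4 + 14 = 10)
P(x, z) = -8 + x + 2*z (P(x, z) = -8 + ((x + z) + z) = -8 + (x + 2*z) = -8 + x + 2*z)
-9*P(-3, b)*(-21) = -9*(-8 - 3 + 2*10)*(-21) = -9*(-8 - 3 + 20)*(-21) = -9*9*(-21) = -81*(-21) = 1701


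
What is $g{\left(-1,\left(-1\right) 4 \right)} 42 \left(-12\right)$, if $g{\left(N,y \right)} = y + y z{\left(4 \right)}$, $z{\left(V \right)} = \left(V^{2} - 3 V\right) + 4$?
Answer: $18144$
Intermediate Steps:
$z{\left(V \right)} = 4 + V^{2} - 3 V$
$g{\left(N,y \right)} = 9 y$ ($g{\left(N,y \right)} = y + y \left(4 + 4^{2} - 12\right) = y + y \left(4 + 16 - 12\right) = y + y 8 = y + 8 y = 9 y$)
$g{\left(-1,\left(-1\right) 4 \right)} 42 \left(-12\right) = 9 \left(\left(-1\right) 4\right) 42 \left(-12\right) = 9 \left(-4\right) 42 \left(-12\right) = \left(-36\right) 42 \left(-12\right) = \left(-1512\right) \left(-12\right) = 18144$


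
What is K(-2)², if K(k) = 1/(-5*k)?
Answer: 1/100 ≈ 0.010000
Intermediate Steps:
K(k) = -1/(5*k)
K(-2)² = (-⅕/(-2))² = (-⅕*(-½))² = (⅒)² = 1/100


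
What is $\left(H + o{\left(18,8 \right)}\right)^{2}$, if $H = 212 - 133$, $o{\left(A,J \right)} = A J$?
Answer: $49729$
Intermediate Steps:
$H = 79$ ($H = 212 - 133 = 79$)
$\left(H + o{\left(18,8 \right)}\right)^{2} = \left(79 + 18 \cdot 8\right)^{2} = \left(79 + 144\right)^{2} = 223^{2} = 49729$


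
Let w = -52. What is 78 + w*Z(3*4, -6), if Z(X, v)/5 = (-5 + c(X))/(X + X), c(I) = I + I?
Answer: -767/6 ≈ -127.83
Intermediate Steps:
c(I) = 2*I
Z(X, v) = 5*(-5 + 2*X)/(2*X) (Z(X, v) = 5*((-5 + 2*X)/(X + X)) = 5*((-5 + 2*X)/((2*X))) = 5*((-5 + 2*X)*(1/(2*X))) = 5*((-5 + 2*X)/(2*X)) = 5*(-5 + 2*X)/(2*X))
78 + w*Z(3*4, -6) = 78 - 52*(5 - 25/(2*(3*4))) = 78 - 52*(5 - 25/2/12) = 78 - 52*(5 - 25/2*1/12) = 78 - 52*(5 - 25/24) = 78 - 52*95/24 = 78 - 1235/6 = -767/6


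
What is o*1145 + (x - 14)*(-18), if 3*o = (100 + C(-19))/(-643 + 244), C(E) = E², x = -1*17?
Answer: 140081/1197 ≈ 117.03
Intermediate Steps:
x = -17
o = -461/1197 (o = ((100 + (-19)²)/(-643 + 244))/3 = ((100 + 361)/(-399))/3 = (461*(-1/399))/3 = (⅓)*(-461/399) = -461/1197 ≈ -0.38513)
o*1145 + (x - 14)*(-18) = -461/1197*1145 + (-17 - 14)*(-18) = -527845/1197 - 31*(-18) = -527845/1197 + 558 = 140081/1197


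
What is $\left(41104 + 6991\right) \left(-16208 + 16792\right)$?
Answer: $28087480$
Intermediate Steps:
$\left(41104 + 6991\right) \left(-16208 + 16792\right) = 48095 \cdot 584 = 28087480$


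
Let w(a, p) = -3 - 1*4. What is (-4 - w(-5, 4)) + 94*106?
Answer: 9967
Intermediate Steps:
w(a, p) = -7 (w(a, p) = -3 - 4 = -7)
(-4 - w(-5, 4)) + 94*106 = (-4 - 1*(-7)) + 94*106 = (-4 + 7) + 9964 = 3 + 9964 = 9967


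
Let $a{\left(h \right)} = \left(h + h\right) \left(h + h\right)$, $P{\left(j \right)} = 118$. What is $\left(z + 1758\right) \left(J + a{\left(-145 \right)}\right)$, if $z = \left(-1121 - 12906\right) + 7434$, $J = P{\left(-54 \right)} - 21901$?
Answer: $-301302695$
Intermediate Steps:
$J = -21783$ ($J = 118 - 21901 = -21783$)
$z = -6593$ ($z = -14027 + 7434 = -6593$)
$a{\left(h \right)} = 4 h^{2}$ ($a{\left(h \right)} = 2 h 2 h = 4 h^{2}$)
$\left(z + 1758\right) \left(J + a{\left(-145 \right)}\right) = \left(-6593 + 1758\right) \left(-21783 + 4 \left(-145\right)^{2}\right) = - 4835 \left(-21783 + 4 \cdot 21025\right) = - 4835 \left(-21783 + 84100\right) = \left(-4835\right) 62317 = -301302695$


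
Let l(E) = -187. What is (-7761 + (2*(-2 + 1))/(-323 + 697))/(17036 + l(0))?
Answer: -1451308/3150763 ≈ -0.46062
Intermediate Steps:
(-7761 + (2*(-2 + 1))/(-323 + 697))/(17036 + l(0)) = (-7761 + (2*(-2 + 1))/(-323 + 697))/(17036 - 187) = (-7761 + (2*(-1))/374)/16849 = (-7761 + (1/374)*(-2))*(1/16849) = (-7761 - 1/187)*(1/16849) = -1451308/187*1/16849 = -1451308/3150763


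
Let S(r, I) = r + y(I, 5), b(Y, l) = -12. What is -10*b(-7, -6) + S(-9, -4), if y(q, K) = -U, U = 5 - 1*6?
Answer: 112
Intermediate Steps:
U = -1 (U = 5 - 6 = -1)
y(q, K) = 1 (y(q, K) = -1*(-1) = 1)
S(r, I) = 1 + r (S(r, I) = r + 1 = 1 + r)
-10*b(-7, -6) + S(-9, -4) = -10*(-12) + (1 - 9) = 120 - 8 = 112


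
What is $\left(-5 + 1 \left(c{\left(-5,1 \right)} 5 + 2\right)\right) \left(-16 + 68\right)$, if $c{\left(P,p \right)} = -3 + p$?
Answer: $-676$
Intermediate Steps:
$\left(-5 + 1 \left(c{\left(-5,1 \right)} 5 + 2\right)\right) \left(-16 + 68\right) = \left(-5 + 1 \left(\left(-3 + 1\right) 5 + 2\right)\right) \left(-16 + 68\right) = \left(-5 + 1 \left(\left(-2\right) 5 + 2\right)\right) 52 = \left(-5 + 1 \left(-10 + 2\right)\right) 52 = \left(-5 + 1 \left(-8\right)\right) 52 = \left(-5 - 8\right) 52 = \left(-13\right) 52 = -676$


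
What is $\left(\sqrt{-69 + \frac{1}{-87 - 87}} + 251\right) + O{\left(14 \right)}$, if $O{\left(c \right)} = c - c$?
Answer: $251 + \frac{i \sqrt{2089218}}{174} \approx 251.0 + 8.307 i$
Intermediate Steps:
$O{\left(c \right)} = 0$
$\left(\sqrt{-69 + \frac{1}{-87 - 87}} + 251\right) + O{\left(14 \right)} = \left(\sqrt{-69 + \frac{1}{-87 - 87}} + 251\right) + 0 = \left(\sqrt{-69 + \frac{1}{-174}} + 251\right) + 0 = \left(\sqrt{-69 - \frac{1}{174}} + 251\right) + 0 = \left(\sqrt{- \frac{12007}{174}} + 251\right) + 0 = \left(\frac{i \sqrt{2089218}}{174} + 251\right) + 0 = \left(251 + \frac{i \sqrt{2089218}}{174}\right) + 0 = 251 + \frac{i \sqrt{2089218}}{174}$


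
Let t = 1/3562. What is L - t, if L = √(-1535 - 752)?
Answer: -1/3562 + I*√2287 ≈ -0.00028074 + 47.823*I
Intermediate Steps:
t = 1/3562 ≈ 0.00028074
L = I*√2287 (L = √(-2287) = I*√2287 ≈ 47.823*I)
L - t = I*√2287 - 1*1/3562 = I*√2287 - 1/3562 = -1/3562 + I*√2287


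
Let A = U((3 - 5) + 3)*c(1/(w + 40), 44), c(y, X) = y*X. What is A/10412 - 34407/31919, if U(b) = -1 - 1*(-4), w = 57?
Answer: -8686404510/8059260229 ≈ -1.0778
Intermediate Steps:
U(b) = 3 (U(b) = -1 + 4 = 3)
c(y, X) = X*y
A = 132/97 (A = 3*(44/(57 + 40)) = 3*(44/97) = 132/97 ≈ 1.3608)
A/10412 - 34407/31919 = (132/97)/10412 - 34407/31919 = (132/97)*(1/10412) - 34407*1/31919 = 33/252491 - 34407/31919 = -8686404510/8059260229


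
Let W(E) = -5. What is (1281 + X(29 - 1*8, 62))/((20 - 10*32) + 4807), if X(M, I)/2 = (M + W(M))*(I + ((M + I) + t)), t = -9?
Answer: 5633/4507 ≈ 1.2498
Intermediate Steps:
X(M, I) = 2*(-5 + M)*(-9 + M + 2*I) (X(M, I) = 2*((M - 5)*(I + ((M + I) - 9))) = 2*((-5 + M)*(I + ((I + M) - 9))) = 2*((-5 + M)*(I + (-9 + I + M))) = 2*((-5 + M)*(-9 + M + 2*I)) = 2*(-5 + M)*(-9 + M + 2*I))
(1281 + X(29 - 1*8, 62))/((20 - 10*32) + 4807) = (1281 + (90 - 28*(29 - 1*8) - 20*62 + 2*(29 - 1*8)² + 4*62*(29 - 1*8)))/((20 - 10*32) + 4807) = (1281 + (90 - 28*(29 - 8) - 1240 + 2*(29 - 8)² + 4*62*(29 - 8)))/((20 - 320) + 4807) = (1281 + (90 - 28*21 - 1240 + 2*21² + 4*62*21))/(-300 + 4807) = (1281 + (90 - 588 - 1240 + 2*441 + 5208))/4507 = (1281 + (90 - 588 - 1240 + 882 + 5208))*(1/4507) = (1281 + 4352)*(1/4507) = 5633*(1/4507) = 5633/4507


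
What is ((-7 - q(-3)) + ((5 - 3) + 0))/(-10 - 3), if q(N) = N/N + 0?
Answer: 6/13 ≈ 0.46154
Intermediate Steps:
q(N) = 1 (q(N) = 1 + 0 = 1)
((-7 - q(-3)) + ((5 - 3) + 0))/(-10 - 3) = ((-7 - 1*1) + ((5 - 3) + 0))/(-10 - 3) = ((-7 - 1) + (2 + 0))/(-13) = (-8 + 2)*(-1/13) = -6*(-1/13) = 6/13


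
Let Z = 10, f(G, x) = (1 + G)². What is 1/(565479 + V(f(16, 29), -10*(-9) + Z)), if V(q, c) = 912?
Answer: 1/566391 ≈ 1.7656e-6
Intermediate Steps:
1/(565479 + V(f(16, 29), -10*(-9) + Z)) = 1/(565479 + 912) = 1/566391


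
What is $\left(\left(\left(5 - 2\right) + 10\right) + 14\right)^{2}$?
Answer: $729$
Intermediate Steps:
$\left(\left(\left(5 - 2\right) + 10\right) + 14\right)^{2} = \left(\left(3 + 10\right) + 14\right)^{2} = \left(13 + 14\right)^{2} = 27^{2} = 729$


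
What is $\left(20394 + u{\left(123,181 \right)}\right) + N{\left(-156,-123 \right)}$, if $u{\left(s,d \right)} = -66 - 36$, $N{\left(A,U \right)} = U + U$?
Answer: $20046$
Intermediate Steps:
$N{\left(A,U \right)} = 2 U$
$u{\left(s,d \right)} = -102$ ($u{\left(s,d \right)} = -66 - 36 = -102$)
$\left(20394 + u{\left(123,181 \right)}\right) + N{\left(-156,-123 \right)} = \left(20394 - 102\right) + 2 \left(-123\right) = 20292 - 246 = 20046$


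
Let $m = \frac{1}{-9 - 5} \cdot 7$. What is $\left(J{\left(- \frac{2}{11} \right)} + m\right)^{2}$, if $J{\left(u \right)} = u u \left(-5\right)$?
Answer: $\frac{25921}{58564} \approx 0.44261$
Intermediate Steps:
$J{\left(u \right)} = - 5 u^{2}$ ($J{\left(u \right)} = u^{2} \left(-5\right) = - 5 u^{2}$)
$m = - \frac{1}{2}$ ($m = \frac{1}{-14} \cdot 7 = \left(- \frac{1}{14}\right) 7 = - \frac{1}{2} \approx -0.5$)
$\left(J{\left(- \frac{2}{11} \right)} + m\right)^{2} = \left(- 5 \left(- \frac{2}{11}\right)^{2} - \frac{1}{2}\right)^{2} = \left(\left(-5\right) \frac{4}{121} - \frac{1}{2}\right)^{2} = \left(- \frac{20}{121} - \frac{1}{2}\right)^{2} = \left(- \frac{161}{242}\right)^{2} = \frac{25921}{58564}$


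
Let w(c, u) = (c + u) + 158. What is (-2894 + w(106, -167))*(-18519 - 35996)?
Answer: 152478455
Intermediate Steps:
w(c, u) = 158 + c + u
(-2894 + w(106, -167))*(-18519 - 35996) = (-2894 + (158 + 106 - 167))*(-18519 - 35996) = (-2894 + 97)*(-54515) = -2797*(-54515) = 152478455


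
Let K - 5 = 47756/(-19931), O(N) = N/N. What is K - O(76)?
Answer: 31968/19931 ≈ 1.6039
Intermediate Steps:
O(N) = 1
K = 51899/19931 (K = 5 + 47756/(-19931) = 5 + 47756*(-1/19931) = 5 - 47756/19931 = 51899/19931 ≈ 2.6039)
K - O(76) = 51899/19931 - 1*1 = 51899/19931 - 1 = 31968/19931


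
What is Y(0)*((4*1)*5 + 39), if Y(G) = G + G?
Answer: 0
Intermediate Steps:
Y(G) = 2*G
Y(0)*((4*1)*5 + 39) = (2*0)*((4*1)*5 + 39) = 0*(4*5 + 39) = 0*(20 + 39) = 0*59 = 0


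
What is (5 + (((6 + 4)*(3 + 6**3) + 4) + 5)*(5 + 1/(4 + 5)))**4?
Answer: 1294851204939953521/81 ≈ 1.5986e+16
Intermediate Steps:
(5 + (((6 + 4)*(3 + 6**3) + 4) + 5)*(5 + 1/(4 + 5)))**4 = (5 + ((10*(3 + 216) + 4) + 5)*(5 + 1/9))**4 = (5 + ((10*219 + 4) + 5)*(5 + 1/9))**4 = (5 + ((2190 + 4) + 5)*(46/9))**4 = (5 + (2194 + 5)*(46/9))**4 = (5 + 2199*(46/9))**4 = (5 + 33718/3)**4 = (33733/3)**4 = 1294851204939953521/81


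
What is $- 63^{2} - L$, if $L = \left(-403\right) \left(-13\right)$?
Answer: $-9208$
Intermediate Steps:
$L = 5239$
$- 63^{2} - L = - 63^{2} - 5239 = \left(-1\right) 3969 - 5239 = -3969 - 5239 = -9208$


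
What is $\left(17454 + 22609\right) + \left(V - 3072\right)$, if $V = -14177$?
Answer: $22814$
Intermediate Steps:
$\left(17454 + 22609\right) + \left(V - 3072\right) = \left(17454 + 22609\right) - 17249 = 40063 - 17249 = 22814$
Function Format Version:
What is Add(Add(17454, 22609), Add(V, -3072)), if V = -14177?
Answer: 22814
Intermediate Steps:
Add(Add(17454, 22609), Add(V, -3072)) = Add(Add(17454, 22609), Add(-14177, -3072)) = Add(40063, -17249) = 22814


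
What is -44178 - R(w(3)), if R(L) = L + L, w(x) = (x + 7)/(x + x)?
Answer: -132544/3 ≈ -44181.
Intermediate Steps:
w(x) = (7 + x)/(2*x) (w(x) = (7 + x)/((2*x)) = (7 + x)*(1/(2*x)) = (7 + x)/(2*x))
R(L) = 2*L
-44178 - R(w(3)) = -44178 - 2*(½)*(7 + 3)/3 = -44178 - 2*(½)*(⅓)*10 = -44178 - 2*5/3 = -44178 - 1*10/3 = -44178 - 10/3 = -132544/3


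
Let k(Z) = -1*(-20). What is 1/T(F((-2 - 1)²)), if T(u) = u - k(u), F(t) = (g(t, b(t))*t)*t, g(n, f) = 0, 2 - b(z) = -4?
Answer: -1/20 ≈ -0.050000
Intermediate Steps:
b(z) = 6 (b(z) = 2 - 1*(-4) = 2 + 4 = 6)
k(Z) = 20
F(t) = 0 (F(t) = (0*t)*t = 0*t = 0)
T(u) = -20 + u (T(u) = u - 1*20 = u - 20 = -20 + u)
1/T(F((-2 - 1)²)) = 1/(-20 + 0) = 1/(-20) = -1/20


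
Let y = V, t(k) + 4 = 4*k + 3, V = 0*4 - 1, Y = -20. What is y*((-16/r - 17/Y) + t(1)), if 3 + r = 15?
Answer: -151/60 ≈ -2.5167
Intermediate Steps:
r = 12 (r = -3 + 15 = 12)
V = -1 (V = 0 - 1 = -1)
t(k) = -1 + 4*k (t(k) = -4 + (4*k + 3) = -4 + (3 + 4*k) = -1 + 4*k)
y = -1
y*((-16/r - 17/Y) + t(1)) = -((-16/12 - 17/(-20)) + (-1 + 4*1)) = -((-16*1/12 - 17*(-1/20)) + (-1 + 4)) = -((-4/3 + 17/20) + 3) = -(-29/60 + 3) = -1*151/60 = -151/60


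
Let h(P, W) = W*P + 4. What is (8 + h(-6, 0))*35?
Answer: 420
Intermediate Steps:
h(P, W) = 4 + P*W (h(P, W) = P*W + 4 = 4 + P*W)
(8 + h(-6, 0))*35 = (8 + (4 - 6*0))*35 = (8 + (4 + 0))*35 = (8 + 4)*35 = 12*35 = 420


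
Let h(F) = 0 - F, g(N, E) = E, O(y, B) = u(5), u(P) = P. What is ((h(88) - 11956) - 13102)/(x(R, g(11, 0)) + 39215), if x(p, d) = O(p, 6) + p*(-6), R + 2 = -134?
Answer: -12573/20018 ≈ -0.62809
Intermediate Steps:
O(y, B) = 5
R = -136 (R = -2 - 134 = -136)
h(F) = -F
x(p, d) = 5 - 6*p (x(p, d) = 5 + p*(-6) = 5 - 6*p)
((h(88) - 11956) - 13102)/(x(R, g(11, 0)) + 39215) = ((-1*88 - 11956) - 13102)/((5 - 6*(-136)) + 39215) = ((-88 - 11956) - 13102)/((5 + 816) + 39215) = (-12044 - 13102)/(821 + 39215) = -25146/40036 = -25146*1/40036 = -12573/20018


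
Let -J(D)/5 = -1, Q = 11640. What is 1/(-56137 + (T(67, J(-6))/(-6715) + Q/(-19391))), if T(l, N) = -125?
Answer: -26042113/1461941245226 ≈ -1.7813e-5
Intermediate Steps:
J(D) = 5 (J(D) = -5*(-1) = 5)
1/(-56137 + (T(67, J(-6))/(-6715) + Q/(-19391))) = 1/(-56137 + (-125/(-6715) + 11640/(-19391))) = 1/(-56137 + (-125*(-1/6715) + 11640*(-1/19391))) = 1/(-56137 + (25/1343 - 11640/19391)) = 1/(-56137 - 15147745/26042113) = 1/(-1461941245226/26042113) = -26042113/1461941245226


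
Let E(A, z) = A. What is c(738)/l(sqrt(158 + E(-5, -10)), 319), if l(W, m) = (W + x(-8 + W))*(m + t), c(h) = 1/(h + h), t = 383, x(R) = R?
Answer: 1/70976412 + sqrt(17)/94635216 ≈ 5.7658e-8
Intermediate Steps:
c(h) = 1/(2*h)
l(W, m) = (-8 + 2*W)*(383 + m) (l(W, m) = (W + (-8 + W))*(m + 383) = (-8 + 2*W)*(383 + m))
c(738)/l(sqrt(158 + E(-5, -10)), 319) = ((1/2)/738)/(-3064 + 766*sqrt(158 - 5) + sqrt(158 - 5)*319 + 319*(-8 + sqrt(158 - 5))) = ((1/2)*(1/738))/(-3064 + 766*sqrt(153) + sqrt(153)*319 + 319*(-8 + sqrt(153))) = 1/(1476*(-3064 + 766*(3*sqrt(17)) + (3*sqrt(17))*319 + 319*(-8 + 3*sqrt(17)))) = 1/(1476*(-3064 + 2298*sqrt(17) + 957*sqrt(17) + (-2552 + 957*sqrt(17)))) = 1/(1476*(-5616 + 4212*sqrt(17)))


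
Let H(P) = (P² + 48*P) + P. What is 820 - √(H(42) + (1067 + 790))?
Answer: 820 - 3*√631 ≈ 744.64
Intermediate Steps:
H(P) = P² + 49*P
820 - √(H(42) + (1067 + 790)) = 820 - √(42*(49 + 42) + (1067 + 790)) = 820 - √(42*91 + 1857) = 820 - √(3822 + 1857) = 820 - √5679 = 820 - 3*√631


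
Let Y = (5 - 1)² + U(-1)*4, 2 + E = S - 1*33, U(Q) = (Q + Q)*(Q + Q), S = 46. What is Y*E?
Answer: 352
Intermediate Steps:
U(Q) = 4*Q² (U(Q) = (2*Q)*(2*Q) = 4*Q²)
E = 11 (E = -2 + (46 - 1*33) = -2 + (46 - 33) = -2 + 13 = 11)
Y = 32 (Y = (5 - 1)² + (4*(-1)²)*4 = 4² + (4*1)*4 = 16 + 4*4 = 16 + 16 = 32)
Y*E = 32*11 = 352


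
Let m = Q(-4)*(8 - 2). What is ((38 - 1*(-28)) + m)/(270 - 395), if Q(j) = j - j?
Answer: -66/125 ≈ -0.52800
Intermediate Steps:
Q(j) = 0
m = 0 (m = 0*(8 - 2) = 0*6 = 0)
((38 - 1*(-28)) + m)/(270 - 395) = ((38 - 1*(-28)) + 0)/(270 - 395) = ((38 + 28) + 0)/(-125) = (66 + 0)*(-1/125) = 66*(-1/125) = -66/125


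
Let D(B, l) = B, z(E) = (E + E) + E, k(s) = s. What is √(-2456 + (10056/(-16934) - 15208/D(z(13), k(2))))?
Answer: 2*I*√77597195025207/330213 ≈ 53.353*I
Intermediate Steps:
z(E) = 3*E (z(E) = 2*E + E = 3*E)
√(-2456 + (10056/(-16934) - 15208/D(z(13), k(2)))) = √(-2456 + (10056/(-16934) - 15208/(3*13))) = √(-2456 + (10056*(-1/16934) - 15208/39)) = √(-2456 + (-5028/8467 - 15208*1/39)) = √(-2456 + (-5028/8467 - 15208/39)) = √(-2456 - 128962228/330213) = √(-939965356/330213) = 2*I*√77597195025207/330213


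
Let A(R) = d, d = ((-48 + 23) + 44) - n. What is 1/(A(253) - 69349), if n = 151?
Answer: -1/69481 ≈ -1.4392e-5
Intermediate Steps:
d = -132 (d = ((-48 + 23) + 44) - 1*151 = (-25 + 44) - 151 = 19 - 151 = -132)
A(R) = -132
1/(A(253) - 69349) = 1/(-132 - 69349) = 1/(-69481) = -1/69481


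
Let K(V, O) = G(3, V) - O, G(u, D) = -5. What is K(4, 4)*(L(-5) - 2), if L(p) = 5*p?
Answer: 243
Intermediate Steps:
K(V, O) = -5 - O
K(4, 4)*(L(-5) - 2) = (-5 - 1*4)*(5*(-5) - 2) = (-5 - 4)*(-25 - 2) = -9*(-27) = 243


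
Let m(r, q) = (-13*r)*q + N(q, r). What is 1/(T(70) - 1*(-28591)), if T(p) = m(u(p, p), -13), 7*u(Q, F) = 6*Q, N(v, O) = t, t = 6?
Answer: 1/38737 ≈ 2.5815e-5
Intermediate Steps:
N(v, O) = 6
u(Q, F) = 6*Q/7 (u(Q, F) = (6*Q)/7 = 6*Q/7)
m(r, q) = 6 - 13*q*r (m(r, q) = (-13*r)*q + 6 = -13*q*r + 6 = 6 - 13*q*r)
T(p) = 6 + 1014*p/7 (T(p) = 6 - 13*(-13)*6*p/7 = 6 + 1014*p/7)
1/(T(70) - 1*(-28591)) = 1/((6 + (1014/7)*70) - 1*(-28591)) = 1/((6 + 10140) + 28591) = 1/(10146 + 28591) = 1/38737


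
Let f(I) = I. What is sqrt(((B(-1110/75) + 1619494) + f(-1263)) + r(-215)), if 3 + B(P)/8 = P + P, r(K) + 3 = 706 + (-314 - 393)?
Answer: sqrt(40449155)/5 ≈ 1272.0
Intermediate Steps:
r(K) = -4 (r(K) = -3 + (706 + (-314 - 393)) = -3 + (706 - 707) = -3 - 1 = -4)
B(P) = -24 + 16*P (B(P) = -24 + 8*(P + P) = -24 + 8*(2*P) = -24 + 16*P)
sqrt(((B(-1110/75) + 1619494) + f(-1263)) + r(-215)) = sqrt((((-24 + 16*(-1110/75)) + 1619494) - 1263) - 4) = sqrt((((-24 + 16*(-1110*1/75)) + 1619494) - 1263) - 4) = sqrt((((-24 + 16*(-74/5)) + 1619494) - 1263) - 4) = sqrt((((-24 - 1184/5) + 1619494) - 1263) - 4) = sqrt(((-1304/5 + 1619494) - 1263) - 4) = sqrt((8096166/5 - 1263) - 4) = sqrt(8089851/5 - 4) = sqrt(8089831/5) = sqrt(40449155)/5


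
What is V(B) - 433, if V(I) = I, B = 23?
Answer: -410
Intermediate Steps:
V(B) - 433 = 23 - 433 = -410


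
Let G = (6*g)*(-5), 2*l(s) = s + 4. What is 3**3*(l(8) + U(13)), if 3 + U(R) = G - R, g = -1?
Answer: 540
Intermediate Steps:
l(s) = 2 + s/2 (l(s) = (s + 4)/2 = (4 + s)/2 = 2 + s/2)
G = 30 (G = (6*(-1))*(-5) = -6*(-5) = 30)
U(R) = 27 - R (U(R) = -3 + (30 - R) = 27 - R)
3**3*(l(8) + U(13)) = 3**3*((2 + (1/2)*8) + (27 - 1*13)) = 27*((2 + 4) + (27 - 13)) = 27*(6 + 14) = 27*20 = 540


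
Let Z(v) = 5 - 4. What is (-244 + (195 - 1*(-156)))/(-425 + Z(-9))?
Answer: -107/424 ≈ -0.25236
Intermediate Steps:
Z(v) = 1
(-244 + (195 - 1*(-156)))/(-425 + Z(-9)) = (-244 + (195 - 1*(-156)))/(-425 + 1) = (-244 + (195 + 156))/(-424) = (-244 + 351)*(-1/424) = 107*(-1/424) = -107/424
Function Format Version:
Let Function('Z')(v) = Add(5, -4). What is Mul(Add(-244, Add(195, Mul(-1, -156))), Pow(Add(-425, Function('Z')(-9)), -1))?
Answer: Rational(-107, 424) ≈ -0.25236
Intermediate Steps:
Function('Z')(v) = 1
Mul(Add(-244, Add(195, Mul(-1, -156))), Pow(Add(-425, Function('Z')(-9)), -1)) = Mul(Add(-244, Add(195, Mul(-1, -156))), Pow(Add(-425, 1), -1)) = Mul(Add(-244, Add(195, 156)), Pow(-424, -1)) = Mul(Add(-244, 351), Rational(-1, 424)) = Mul(107, Rational(-1, 424)) = Rational(-107, 424)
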